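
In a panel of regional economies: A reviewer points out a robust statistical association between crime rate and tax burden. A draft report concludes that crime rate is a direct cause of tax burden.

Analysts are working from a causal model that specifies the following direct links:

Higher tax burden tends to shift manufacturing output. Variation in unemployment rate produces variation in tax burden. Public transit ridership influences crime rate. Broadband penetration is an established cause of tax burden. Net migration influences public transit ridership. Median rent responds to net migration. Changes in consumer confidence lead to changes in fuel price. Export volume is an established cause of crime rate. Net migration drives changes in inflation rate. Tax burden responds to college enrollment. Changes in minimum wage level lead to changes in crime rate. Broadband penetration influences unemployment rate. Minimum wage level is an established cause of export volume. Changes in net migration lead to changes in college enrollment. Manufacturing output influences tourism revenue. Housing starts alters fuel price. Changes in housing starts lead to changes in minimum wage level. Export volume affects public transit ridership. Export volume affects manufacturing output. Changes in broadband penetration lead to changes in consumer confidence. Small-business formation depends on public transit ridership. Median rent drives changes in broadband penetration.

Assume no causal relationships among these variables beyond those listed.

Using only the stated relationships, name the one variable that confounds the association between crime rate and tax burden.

net migration

Net migration has a causal path to crime rate (net migration → public transit ridership → crime rate) and a separate causal path to tax burden (net migration → college enrollment → tax burden), so it is a common cause of both.
No stated relationship gives crime rate a causal route to tax burden, so the correlation is explained by the shared upstream cause rather than a direct effect.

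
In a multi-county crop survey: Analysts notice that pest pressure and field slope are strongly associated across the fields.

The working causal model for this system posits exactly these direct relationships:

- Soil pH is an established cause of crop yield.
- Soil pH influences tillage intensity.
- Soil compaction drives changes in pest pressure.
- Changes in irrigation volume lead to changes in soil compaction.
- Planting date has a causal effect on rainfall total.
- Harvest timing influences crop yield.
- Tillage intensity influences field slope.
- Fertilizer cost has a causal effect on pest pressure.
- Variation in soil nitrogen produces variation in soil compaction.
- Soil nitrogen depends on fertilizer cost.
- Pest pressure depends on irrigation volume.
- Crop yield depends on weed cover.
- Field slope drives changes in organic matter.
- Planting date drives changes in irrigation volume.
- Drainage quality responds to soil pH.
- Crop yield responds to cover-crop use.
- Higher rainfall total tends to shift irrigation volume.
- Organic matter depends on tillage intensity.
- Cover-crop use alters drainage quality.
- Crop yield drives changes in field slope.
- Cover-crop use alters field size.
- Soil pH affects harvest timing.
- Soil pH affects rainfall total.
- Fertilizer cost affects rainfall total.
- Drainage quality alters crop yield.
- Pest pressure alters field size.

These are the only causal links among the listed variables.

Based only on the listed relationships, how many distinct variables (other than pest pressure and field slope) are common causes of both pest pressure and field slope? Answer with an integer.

The common causes are: soil pH (to pest pressure via soil pH → rainfall total → irrigation volume → pest pressure; to field slope via soil pH → tillage intensity → field slope).
Every other variable lacks a causal path to at least one of pest pressure and field slope.

1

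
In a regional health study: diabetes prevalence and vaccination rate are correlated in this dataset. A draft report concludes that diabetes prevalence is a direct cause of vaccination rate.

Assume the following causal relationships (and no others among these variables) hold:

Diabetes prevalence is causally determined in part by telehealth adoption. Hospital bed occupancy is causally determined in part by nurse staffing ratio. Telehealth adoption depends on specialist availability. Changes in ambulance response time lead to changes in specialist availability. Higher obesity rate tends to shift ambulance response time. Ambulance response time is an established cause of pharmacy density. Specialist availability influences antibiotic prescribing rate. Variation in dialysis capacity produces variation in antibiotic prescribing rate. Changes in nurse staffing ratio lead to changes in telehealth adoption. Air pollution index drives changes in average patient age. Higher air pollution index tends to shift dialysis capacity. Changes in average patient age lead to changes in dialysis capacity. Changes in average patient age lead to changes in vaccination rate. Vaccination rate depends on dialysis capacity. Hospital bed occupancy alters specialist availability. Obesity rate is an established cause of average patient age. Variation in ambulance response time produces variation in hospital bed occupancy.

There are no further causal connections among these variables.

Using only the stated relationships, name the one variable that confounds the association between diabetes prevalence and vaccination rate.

obesity rate

Obesity rate has a causal path to diabetes prevalence (obesity rate → ambulance response time → specialist availability → telehealth adoption → diabetes prevalence) and a separate causal path to vaccination rate (obesity rate → average patient age → vaccination rate), so it is a common cause of both.
No stated relationship gives diabetes prevalence a causal route to vaccination rate, so the correlation is explained by the shared upstream cause rather than a direct effect.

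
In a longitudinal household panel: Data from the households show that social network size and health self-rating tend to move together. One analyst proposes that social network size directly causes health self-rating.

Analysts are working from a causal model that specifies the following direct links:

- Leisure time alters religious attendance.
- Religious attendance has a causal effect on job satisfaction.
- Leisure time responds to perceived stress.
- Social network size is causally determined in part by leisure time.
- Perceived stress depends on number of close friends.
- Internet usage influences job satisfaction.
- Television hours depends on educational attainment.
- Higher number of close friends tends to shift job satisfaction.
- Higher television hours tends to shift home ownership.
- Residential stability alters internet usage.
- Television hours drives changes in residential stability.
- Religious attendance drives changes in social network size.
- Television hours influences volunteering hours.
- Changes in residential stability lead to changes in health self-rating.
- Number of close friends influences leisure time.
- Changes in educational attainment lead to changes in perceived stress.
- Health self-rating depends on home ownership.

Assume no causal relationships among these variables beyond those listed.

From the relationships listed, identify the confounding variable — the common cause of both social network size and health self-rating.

educational attainment

Educational attainment has a causal path to social network size (educational attainment → perceived stress → leisure time → social network size) and a separate causal path to health self-rating (educational attainment → television hours → residential stability → health self-rating), so it is a common cause of both.
No stated relationship gives social network size a causal route to health self-rating, so the correlation is explained by the shared upstream cause rather than a direct effect.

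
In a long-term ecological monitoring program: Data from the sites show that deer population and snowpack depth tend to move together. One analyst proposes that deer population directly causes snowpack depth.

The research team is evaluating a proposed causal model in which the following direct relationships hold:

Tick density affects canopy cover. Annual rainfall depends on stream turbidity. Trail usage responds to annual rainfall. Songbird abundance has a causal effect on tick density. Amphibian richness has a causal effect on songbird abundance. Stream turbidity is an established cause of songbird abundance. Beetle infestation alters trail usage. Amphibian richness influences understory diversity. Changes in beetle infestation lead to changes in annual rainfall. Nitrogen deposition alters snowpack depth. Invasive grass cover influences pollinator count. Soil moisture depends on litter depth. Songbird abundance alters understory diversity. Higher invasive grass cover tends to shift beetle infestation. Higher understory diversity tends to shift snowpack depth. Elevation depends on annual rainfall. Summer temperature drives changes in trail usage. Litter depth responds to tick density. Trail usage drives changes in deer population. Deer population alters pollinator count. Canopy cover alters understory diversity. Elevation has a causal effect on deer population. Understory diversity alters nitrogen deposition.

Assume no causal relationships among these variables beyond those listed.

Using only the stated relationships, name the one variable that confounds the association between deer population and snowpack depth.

stream turbidity

Stream turbidity has a causal path to deer population (stream turbidity → annual rainfall → trail usage → deer population) and a separate causal path to snowpack depth (stream turbidity → songbird abundance → understory diversity → snowpack depth), so it is a common cause of both.
No stated relationship gives deer population a causal route to snowpack depth, so the correlation is explained by the shared upstream cause rather than a direct effect.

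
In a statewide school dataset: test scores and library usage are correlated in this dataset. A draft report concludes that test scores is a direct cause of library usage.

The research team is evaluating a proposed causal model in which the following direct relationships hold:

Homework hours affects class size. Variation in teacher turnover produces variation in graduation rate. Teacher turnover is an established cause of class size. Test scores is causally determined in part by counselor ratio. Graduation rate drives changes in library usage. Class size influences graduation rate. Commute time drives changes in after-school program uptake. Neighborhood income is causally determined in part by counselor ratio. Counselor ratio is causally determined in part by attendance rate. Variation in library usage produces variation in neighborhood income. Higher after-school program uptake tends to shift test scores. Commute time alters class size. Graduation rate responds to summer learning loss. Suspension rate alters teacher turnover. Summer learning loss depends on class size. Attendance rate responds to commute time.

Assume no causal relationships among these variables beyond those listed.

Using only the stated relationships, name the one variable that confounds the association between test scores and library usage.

commute time

Commute time has a causal path to test scores (commute time → after-school program uptake → test scores) and a separate causal path to library usage (commute time → class size → graduation rate → library usage), so it is a common cause of both.
No stated relationship gives test scores a causal route to library usage, so the correlation is explained by the shared upstream cause rather than a direct effect.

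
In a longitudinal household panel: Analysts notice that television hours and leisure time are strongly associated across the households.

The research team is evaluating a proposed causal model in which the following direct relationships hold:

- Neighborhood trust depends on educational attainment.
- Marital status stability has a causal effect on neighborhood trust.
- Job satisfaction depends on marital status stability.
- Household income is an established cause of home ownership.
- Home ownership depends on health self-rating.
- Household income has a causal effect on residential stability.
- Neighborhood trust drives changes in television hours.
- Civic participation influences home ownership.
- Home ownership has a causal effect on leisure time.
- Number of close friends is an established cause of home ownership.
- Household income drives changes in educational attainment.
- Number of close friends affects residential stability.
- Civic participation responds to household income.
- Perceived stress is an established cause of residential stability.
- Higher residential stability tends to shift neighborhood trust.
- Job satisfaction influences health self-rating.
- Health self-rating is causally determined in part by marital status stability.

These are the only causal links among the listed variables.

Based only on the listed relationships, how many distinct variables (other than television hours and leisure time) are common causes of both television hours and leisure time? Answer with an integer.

The common causes are: household income (to television hours via household income → residential stability → neighborhood trust → television hours; to leisure time via household income → home ownership → leisure time); marital status stability (to television hours via marital status stability → neighborhood trust → television hours; to leisure time via marital status stability → health self-rating → home ownership → leisure time); number of close friends (to television hours via number of close friends → residential stability → neighborhood trust → television hours; to leisure time via number of close friends → home ownership → leisure time).
Every other variable lacks a causal path to at least one of television hours and leisure time.

3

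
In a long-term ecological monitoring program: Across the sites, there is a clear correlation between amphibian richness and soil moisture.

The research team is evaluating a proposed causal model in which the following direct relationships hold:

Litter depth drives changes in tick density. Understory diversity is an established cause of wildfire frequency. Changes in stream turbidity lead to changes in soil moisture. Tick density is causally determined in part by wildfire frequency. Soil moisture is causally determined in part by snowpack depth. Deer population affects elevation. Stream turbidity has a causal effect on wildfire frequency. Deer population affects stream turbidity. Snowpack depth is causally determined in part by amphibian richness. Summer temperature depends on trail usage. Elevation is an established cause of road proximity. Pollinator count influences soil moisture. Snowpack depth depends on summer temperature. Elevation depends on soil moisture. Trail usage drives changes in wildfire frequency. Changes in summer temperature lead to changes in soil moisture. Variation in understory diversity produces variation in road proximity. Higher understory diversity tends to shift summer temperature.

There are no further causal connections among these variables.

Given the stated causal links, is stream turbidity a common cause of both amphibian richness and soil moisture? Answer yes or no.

Stream turbidity has no stated causal path to amphibian richness. A confounder must cause both variables, so stream turbidity does not qualify.

no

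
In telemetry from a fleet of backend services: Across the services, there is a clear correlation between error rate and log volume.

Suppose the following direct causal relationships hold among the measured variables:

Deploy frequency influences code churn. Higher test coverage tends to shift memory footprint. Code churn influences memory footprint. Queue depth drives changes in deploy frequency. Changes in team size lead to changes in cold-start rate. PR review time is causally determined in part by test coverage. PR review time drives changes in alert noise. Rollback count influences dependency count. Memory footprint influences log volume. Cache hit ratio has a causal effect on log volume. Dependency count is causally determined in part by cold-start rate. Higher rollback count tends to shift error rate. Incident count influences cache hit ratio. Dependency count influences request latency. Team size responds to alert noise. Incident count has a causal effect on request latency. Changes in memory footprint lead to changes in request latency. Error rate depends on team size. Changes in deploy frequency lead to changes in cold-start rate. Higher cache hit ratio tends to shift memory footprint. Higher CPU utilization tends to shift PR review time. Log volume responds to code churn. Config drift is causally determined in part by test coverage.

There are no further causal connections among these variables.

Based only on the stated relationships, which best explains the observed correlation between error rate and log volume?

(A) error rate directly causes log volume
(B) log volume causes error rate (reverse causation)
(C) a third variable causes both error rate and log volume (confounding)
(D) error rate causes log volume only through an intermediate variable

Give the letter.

C

Test coverage causes error rate (test coverage → PR review time → alert noise → team size → error rate) and log volume (test coverage → memory footprint → log volume) — a common cause creating the correlation.
There is no stated path from error rate to log volume or from log volume to error rate, so neither direct nor reverse causation applies.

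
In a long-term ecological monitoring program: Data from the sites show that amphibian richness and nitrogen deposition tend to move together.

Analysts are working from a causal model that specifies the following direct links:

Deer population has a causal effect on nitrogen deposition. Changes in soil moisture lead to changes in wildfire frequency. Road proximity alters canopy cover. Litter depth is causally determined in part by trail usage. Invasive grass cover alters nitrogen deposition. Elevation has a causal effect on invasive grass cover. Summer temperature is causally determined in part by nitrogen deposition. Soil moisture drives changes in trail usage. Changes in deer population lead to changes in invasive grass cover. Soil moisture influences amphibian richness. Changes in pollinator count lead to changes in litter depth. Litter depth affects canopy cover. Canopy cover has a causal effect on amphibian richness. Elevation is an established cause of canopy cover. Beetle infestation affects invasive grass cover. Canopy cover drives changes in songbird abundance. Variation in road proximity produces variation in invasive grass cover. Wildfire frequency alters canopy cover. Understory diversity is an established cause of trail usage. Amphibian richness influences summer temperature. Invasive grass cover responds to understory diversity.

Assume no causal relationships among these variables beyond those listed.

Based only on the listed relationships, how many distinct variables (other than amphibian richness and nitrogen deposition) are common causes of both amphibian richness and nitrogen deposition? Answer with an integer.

3

The common causes are: elevation (to amphibian richness via elevation → canopy cover → amphibian richness; to nitrogen deposition via elevation → invasive grass cover → nitrogen deposition); road proximity (to amphibian richness via road proximity → canopy cover → amphibian richness; to nitrogen deposition via road proximity → invasive grass cover → nitrogen deposition); understory diversity (to amphibian richness via understory diversity → trail usage → litter depth → canopy cover → amphibian richness; to nitrogen deposition via understory diversity → invasive grass cover → nitrogen deposition).
Every other variable lacks a causal path to at least one of amphibian richness and nitrogen deposition.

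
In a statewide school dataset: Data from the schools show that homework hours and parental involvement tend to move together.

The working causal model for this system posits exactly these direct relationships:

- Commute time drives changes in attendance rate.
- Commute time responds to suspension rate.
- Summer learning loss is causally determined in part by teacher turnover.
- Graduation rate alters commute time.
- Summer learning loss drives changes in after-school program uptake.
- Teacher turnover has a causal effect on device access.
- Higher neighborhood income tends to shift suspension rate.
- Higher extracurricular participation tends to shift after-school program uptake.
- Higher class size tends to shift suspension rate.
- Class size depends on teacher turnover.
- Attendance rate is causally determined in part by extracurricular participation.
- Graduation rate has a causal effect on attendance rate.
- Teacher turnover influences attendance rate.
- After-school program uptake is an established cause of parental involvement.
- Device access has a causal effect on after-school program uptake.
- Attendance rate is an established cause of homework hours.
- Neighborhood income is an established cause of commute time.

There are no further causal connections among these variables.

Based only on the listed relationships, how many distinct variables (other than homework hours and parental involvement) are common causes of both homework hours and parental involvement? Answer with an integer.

The common causes are: extracurricular participation (to homework hours via extracurricular participation → attendance rate → homework hours; to parental involvement via extracurricular participation → after-school program uptake → parental involvement); teacher turnover (to homework hours via teacher turnover → attendance rate → homework hours; to parental involvement via teacher turnover → device access → after-school program uptake → parental involvement).
Every other variable lacks a causal path to at least one of homework hours and parental involvement.

2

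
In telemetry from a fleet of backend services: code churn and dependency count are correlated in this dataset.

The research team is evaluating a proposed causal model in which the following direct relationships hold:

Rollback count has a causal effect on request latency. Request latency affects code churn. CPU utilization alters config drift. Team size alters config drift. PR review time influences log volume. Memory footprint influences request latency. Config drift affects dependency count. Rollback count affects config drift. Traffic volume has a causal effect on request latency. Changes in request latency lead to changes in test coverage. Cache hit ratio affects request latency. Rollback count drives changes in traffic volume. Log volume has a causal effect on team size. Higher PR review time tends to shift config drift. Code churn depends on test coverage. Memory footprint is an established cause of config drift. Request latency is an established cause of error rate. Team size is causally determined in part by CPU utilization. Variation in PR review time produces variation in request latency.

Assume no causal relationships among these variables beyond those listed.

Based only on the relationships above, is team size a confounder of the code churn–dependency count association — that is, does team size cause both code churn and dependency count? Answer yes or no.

Team size has no stated causal path to code churn. A confounder must cause both variables, so team size does not qualify.

no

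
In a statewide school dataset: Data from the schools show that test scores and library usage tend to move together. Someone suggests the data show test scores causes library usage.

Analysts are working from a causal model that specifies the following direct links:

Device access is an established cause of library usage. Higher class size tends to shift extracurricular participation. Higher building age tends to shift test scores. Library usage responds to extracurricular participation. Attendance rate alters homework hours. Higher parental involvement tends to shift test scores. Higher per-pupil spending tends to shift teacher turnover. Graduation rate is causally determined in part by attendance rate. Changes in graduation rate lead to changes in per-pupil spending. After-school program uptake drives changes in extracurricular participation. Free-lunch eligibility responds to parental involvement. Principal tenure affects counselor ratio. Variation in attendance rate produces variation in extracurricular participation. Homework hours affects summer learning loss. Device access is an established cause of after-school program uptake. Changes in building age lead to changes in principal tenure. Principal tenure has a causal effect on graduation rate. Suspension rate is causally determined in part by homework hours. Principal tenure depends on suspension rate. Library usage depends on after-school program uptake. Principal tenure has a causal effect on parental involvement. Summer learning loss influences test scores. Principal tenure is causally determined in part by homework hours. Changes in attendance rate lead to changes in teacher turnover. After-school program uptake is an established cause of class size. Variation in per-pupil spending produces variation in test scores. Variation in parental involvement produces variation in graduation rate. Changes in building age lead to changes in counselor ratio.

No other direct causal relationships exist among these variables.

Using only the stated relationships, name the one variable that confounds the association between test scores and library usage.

Attendance rate has a causal path to test scores (attendance rate → graduation rate → per-pupil spending → test scores) and a separate causal path to library usage (attendance rate → extracurricular participation → library usage), so it is a common cause of both.
No stated relationship gives test scores a causal route to library usage, so the correlation is explained by the shared upstream cause rather than a direct effect.

attendance rate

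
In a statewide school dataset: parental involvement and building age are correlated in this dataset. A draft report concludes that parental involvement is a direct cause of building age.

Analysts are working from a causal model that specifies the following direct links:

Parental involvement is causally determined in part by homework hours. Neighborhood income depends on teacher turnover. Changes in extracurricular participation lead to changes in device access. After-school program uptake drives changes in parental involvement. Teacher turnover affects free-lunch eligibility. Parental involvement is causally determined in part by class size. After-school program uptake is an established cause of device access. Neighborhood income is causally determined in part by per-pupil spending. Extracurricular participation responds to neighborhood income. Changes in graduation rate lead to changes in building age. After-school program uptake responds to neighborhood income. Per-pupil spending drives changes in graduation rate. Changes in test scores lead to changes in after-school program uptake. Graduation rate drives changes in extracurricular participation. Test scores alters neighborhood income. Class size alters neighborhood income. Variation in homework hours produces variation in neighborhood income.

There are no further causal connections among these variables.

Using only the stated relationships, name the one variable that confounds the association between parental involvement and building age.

per-pupil spending

Per-pupil spending has a causal path to parental involvement (per-pupil spending → neighborhood income → after-school program uptake → parental involvement) and a separate causal path to building age (per-pupil spending → graduation rate → building age), so it is a common cause of both.
No stated relationship gives parental involvement a causal route to building age, so the correlation is explained by the shared upstream cause rather than a direct effect.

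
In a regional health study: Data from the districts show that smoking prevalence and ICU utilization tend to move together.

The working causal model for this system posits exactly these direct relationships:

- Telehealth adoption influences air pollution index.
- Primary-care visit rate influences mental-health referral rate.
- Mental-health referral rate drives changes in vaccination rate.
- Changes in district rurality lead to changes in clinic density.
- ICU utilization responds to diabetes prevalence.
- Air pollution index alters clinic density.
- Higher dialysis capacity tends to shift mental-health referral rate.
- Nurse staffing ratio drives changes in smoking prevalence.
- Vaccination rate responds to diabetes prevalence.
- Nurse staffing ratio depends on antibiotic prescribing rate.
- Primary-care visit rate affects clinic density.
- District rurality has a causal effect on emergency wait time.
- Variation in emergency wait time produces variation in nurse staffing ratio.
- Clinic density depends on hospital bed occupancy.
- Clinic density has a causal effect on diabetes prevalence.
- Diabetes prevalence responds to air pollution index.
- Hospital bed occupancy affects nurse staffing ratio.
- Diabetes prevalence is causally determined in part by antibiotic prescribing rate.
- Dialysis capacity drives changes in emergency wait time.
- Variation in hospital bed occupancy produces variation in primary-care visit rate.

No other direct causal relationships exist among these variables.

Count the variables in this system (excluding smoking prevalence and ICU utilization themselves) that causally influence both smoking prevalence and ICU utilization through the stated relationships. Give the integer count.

The common causes are: antibiotic prescribing rate (to smoking prevalence via antibiotic prescribing rate → nurse staffing ratio → smoking prevalence; to ICU utilization via antibiotic prescribing rate → diabetes prevalence → ICU utilization); district rurality (to smoking prevalence via district rurality → emergency wait time → nurse staffing ratio → smoking prevalence; to ICU utilization via district rurality → clinic density → diabetes prevalence → ICU utilization); hospital bed occupancy (to smoking prevalence via hospital bed occupancy → nurse staffing ratio → smoking prevalence; to ICU utilization via hospital bed occupancy → clinic density → diabetes prevalence → ICU utilization).
Every other variable lacks a causal path to at least one of smoking prevalence and ICU utilization.

3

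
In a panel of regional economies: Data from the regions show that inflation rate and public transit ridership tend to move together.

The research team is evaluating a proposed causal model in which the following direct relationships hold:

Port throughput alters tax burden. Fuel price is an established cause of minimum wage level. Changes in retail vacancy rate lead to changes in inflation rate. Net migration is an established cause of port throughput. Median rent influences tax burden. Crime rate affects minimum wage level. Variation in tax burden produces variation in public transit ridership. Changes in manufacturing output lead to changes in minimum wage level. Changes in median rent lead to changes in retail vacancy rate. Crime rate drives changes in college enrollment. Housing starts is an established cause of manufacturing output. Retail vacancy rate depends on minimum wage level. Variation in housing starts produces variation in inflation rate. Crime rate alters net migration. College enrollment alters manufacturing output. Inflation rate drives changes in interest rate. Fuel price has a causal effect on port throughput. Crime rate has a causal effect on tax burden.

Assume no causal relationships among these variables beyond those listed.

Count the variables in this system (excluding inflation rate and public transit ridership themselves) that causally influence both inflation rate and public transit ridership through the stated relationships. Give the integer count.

The common causes are: crime rate (to inflation rate via crime rate → minimum wage level → retail vacancy rate → inflation rate; to public transit ridership via crime rate → tax burden → public transit ridership); fuel price (to inflation rate via fuel price → minimum wage level → retail vacancy rate → inflation rate; to public transit ridership via fuel price → port throughput → tax burden → public transit ridership); median rent (to inflation rate via median rent → retail vacancy rate → inflation rate; to public transit ridership via median rent → tax burden → public transit ridership).
Every other variable lacks a causal path to at least one of inflation rate and public transit ridership.

3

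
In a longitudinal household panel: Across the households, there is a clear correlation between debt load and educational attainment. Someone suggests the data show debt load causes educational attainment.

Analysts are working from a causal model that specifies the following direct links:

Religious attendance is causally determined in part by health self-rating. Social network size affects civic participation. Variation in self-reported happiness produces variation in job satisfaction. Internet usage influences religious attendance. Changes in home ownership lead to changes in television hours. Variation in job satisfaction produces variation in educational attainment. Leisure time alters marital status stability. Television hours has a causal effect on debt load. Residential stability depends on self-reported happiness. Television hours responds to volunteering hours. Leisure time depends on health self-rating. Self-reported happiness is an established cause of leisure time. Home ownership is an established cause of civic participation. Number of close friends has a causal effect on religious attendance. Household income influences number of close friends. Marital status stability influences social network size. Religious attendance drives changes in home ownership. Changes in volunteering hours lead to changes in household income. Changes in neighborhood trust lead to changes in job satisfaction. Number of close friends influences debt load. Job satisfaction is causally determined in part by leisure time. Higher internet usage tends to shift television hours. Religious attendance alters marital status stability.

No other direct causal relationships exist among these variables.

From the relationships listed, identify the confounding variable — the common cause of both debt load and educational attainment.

health self-rating

Health self-rating has a causal path to debt load (health self-rating → religious attendance → home ownership → television hours → debt load) and a separate causal path to educational attainment (health self-rating → leisure time → job satisfaction → educational attainment), so it is a common cause of both.
No stated relationship gives debt load a causal route to educational attainment, so the correlation is explained by the shared upstream cause rather than a direct effect.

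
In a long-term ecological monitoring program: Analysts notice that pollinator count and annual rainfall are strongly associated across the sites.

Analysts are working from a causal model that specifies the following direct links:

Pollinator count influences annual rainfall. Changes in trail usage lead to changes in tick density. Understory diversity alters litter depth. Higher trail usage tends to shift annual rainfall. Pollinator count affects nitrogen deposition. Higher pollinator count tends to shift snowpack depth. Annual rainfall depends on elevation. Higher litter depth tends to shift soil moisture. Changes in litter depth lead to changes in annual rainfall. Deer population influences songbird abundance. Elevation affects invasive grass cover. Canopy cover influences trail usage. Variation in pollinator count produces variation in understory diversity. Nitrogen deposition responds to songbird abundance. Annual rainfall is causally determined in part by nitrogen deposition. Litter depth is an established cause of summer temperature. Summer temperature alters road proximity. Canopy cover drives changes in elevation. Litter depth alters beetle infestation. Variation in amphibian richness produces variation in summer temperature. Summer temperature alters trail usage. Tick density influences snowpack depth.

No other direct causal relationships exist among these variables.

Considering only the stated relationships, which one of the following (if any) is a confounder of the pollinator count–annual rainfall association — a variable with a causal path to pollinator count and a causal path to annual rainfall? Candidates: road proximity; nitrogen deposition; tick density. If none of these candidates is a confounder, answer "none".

none

None of the listed candidates has causal paths to both pollinator count and annual rainfall in the stated relationships, so none is a common cause.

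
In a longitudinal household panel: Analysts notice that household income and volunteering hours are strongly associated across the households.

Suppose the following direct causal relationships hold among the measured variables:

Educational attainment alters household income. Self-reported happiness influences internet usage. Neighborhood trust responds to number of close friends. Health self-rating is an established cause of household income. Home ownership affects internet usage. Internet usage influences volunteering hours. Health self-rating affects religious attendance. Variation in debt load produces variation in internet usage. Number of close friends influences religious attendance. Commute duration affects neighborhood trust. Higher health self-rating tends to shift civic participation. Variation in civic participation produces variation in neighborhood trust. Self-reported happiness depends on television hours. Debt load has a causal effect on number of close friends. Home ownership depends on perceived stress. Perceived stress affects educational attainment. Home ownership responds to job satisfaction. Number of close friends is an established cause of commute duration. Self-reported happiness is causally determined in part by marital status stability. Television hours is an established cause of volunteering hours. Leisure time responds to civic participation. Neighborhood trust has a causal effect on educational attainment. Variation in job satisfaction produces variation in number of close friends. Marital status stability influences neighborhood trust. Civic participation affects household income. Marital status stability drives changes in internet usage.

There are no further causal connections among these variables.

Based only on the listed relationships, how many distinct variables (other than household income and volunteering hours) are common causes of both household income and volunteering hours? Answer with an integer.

4

The common causes are: debt load (to household income via debt load → number of close friends → neighborhood trust → educational attainment → household income; to volunteering hours via debt load → internet usage → volunteering hours); job satisfaction (to household income via job satisfaction → number of close friends → neighborhood trust → educational attainment → household income; to volunteering hours via job satisfaction → home ownership → internet usage → volunteering hours); marital status stability (to household income via marital status stability → neighborhood trust → educational attainment → household income; to volunteering hours via marital status stability → internet usage → volunteering hours); perceived stress (to household income via perceived stress → educational attainment → household income; to volunteering hours via perceived stress → home ownership → internet usage → volunteering hours).
Every other variable lacks a causal path to at least one of household income and volunteering hours.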